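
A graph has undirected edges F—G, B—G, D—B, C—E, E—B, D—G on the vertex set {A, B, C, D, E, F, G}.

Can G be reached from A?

A has no edges, so nothing is reachable from it.

No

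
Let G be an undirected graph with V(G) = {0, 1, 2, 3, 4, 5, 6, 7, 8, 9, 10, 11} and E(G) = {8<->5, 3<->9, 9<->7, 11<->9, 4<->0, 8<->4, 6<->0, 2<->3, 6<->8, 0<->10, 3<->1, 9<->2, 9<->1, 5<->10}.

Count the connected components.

From 0: component {0, 4, 5, 6, 8, 10}.
From 1: component {1, 2, 3, 7, 9, 11}.
That's 2 components.

2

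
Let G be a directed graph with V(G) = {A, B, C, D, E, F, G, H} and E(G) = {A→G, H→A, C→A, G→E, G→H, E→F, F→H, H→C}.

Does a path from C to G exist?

Explore from C.
Distance 1: reach A.
Distance 2: reach G.
Found G.

Yes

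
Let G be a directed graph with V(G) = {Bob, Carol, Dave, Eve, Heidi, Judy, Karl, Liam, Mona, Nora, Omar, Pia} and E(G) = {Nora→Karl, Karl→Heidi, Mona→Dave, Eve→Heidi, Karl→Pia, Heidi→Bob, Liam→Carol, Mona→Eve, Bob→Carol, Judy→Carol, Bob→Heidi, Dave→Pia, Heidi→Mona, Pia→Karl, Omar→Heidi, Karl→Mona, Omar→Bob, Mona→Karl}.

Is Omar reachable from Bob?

No

Explore from Bob.
Distance 1: reach Carol, Heidi.
Distance 2: reach Mona.
Distance 3: reach Dave, Eve, Karl.
Distance 4: reach Pia.
The search from Bob is exhausted; no directed path reaches Omar.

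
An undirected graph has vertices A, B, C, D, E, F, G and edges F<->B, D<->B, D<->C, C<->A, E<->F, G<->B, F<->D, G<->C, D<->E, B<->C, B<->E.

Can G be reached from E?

Explore from E.
Distance 1: reach B, D, F.
Distance 2: reach C, G.
Found G.

Yes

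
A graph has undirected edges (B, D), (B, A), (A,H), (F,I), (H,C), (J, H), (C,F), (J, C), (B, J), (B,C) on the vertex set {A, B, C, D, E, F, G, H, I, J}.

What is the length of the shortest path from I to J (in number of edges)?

Distance 0: I.
Distance 1: F.
Distance 2: C.
Distance 3: B, H, J — contains J.

3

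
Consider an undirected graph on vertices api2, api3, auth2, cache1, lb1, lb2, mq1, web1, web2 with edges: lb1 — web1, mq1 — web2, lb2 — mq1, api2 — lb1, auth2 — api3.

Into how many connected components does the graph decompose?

4

From api2: component {api2, lb1, web1}.
From api3: component {api3, auth2}.
From cache1: component {cache1}.
From lb2: component {lb2, mq1, web2}.
That's 4 components.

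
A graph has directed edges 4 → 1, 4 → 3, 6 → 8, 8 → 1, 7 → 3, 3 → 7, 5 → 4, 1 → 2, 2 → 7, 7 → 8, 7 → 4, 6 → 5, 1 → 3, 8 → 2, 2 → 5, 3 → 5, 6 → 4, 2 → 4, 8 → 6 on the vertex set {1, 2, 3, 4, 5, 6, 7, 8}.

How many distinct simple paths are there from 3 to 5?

3→5
3→7→4→1→2→5
3→7→8→1→2→5
3→7→8→2→5
3→7→8→6→4→1→2→5
3→7→8→6→5

6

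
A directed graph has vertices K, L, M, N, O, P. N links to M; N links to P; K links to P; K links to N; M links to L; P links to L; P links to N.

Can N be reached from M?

Explore from M.
Distance 1: reach L.
The search from M is exhausted; no directed path reaches N.

No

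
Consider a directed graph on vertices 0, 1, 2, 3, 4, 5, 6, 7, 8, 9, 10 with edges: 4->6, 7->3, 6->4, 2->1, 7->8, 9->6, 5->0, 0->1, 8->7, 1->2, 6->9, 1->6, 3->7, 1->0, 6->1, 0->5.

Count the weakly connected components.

From 0: component {0, 1, 2, 4, 5, 6, 9}.
From 3: component {3, 7, 8}.
From 10: component {10}.
That's 3 components.

3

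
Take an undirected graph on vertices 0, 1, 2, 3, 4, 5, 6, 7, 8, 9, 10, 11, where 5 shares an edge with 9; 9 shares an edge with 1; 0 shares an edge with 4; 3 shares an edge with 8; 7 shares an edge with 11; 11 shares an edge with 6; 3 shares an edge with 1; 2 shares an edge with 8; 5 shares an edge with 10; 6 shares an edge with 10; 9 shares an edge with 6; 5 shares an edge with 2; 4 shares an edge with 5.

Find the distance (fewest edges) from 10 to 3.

4

Distance 0: 10.
Distance 1: 5, 6.
Distance 2: 2, 4, 9, 11.
Distance 3: 0, 1, 7, 8.
Distance 4: 3 — contains 3.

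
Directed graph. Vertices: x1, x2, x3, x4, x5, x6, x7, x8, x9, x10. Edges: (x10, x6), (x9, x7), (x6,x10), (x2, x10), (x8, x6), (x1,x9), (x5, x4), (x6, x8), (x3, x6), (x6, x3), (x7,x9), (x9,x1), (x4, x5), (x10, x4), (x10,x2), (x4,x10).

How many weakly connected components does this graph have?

2

From x1: component {x1, x7, x9}.
From x2: component {x2, x3, x4, x5, x6, x8, x10}.
That's 2 components.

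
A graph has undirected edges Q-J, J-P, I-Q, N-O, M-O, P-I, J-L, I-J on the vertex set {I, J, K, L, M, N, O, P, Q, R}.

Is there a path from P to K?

Explore from P.
Distance 1: reach I, J.
Distance 2: reach L, Q.
The search is exhausted without reaching K; it lies in a different component.

No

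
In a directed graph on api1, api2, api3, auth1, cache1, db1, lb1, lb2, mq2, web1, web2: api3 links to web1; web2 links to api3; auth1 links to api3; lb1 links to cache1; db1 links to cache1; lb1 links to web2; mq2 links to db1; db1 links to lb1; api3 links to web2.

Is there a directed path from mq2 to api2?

No

Explore from mq2.
Distance 1: reach db1.
Distance 2: reach cache1, lb1.
Distance 3: reach web2.
Distance 4: reach api3.
Distance 5: reach web1.
The search from mq2 is exhausted; no directed path reaches api2.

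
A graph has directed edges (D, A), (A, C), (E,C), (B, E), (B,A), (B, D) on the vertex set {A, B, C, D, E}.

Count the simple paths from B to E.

1

B→E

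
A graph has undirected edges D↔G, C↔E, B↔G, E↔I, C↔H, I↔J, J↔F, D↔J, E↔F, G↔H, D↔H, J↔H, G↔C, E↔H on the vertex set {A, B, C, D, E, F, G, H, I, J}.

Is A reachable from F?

No

Explore from F.
Distance 1: reach E, J.
Distance 2: reach C, D, H, I.
Distance 3: reach G.
Distance 4: reach B.
The search is exhausted without reaching A; it lies in a different component.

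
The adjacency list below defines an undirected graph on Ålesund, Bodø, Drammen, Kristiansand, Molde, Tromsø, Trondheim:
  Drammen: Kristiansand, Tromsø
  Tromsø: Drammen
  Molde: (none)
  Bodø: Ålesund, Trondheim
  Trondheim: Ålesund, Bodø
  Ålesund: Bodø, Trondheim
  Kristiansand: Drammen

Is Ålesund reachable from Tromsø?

Explore from Tromsø.
Distance 1: reach Drammen.
Distance 2: reach Kristiansand.
The search is exhausted without reaching Ålesund; it lies in a different component.

No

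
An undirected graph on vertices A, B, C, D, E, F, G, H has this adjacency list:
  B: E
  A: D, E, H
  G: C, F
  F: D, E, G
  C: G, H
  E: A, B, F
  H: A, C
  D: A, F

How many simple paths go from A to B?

A–D–F–E–B
A–E–B
A–H–C–G–F–E–B

3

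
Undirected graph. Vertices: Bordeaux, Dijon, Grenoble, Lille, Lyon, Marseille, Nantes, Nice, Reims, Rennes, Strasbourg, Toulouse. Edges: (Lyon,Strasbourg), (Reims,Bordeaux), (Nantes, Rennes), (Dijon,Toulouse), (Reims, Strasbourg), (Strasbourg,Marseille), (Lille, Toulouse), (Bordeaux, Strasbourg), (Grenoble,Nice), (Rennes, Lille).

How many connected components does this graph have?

3

From Bordeaux: component {Bordeaux, Lyon, Marseille, Reims, Strasbourg}.
From Dijon: component {Dijon, Lille, Nantes, Rennes, Toulouse}.
From Grenoble: component {Grenoble, Nice}.
That's 3 components.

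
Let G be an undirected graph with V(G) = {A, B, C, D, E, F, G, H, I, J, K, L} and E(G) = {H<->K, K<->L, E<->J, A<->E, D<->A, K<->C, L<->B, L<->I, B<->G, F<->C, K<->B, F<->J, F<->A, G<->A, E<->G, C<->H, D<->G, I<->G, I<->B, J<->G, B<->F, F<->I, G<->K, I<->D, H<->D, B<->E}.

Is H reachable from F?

Explore from F.
Distance 1: reach A, B, C, I, J.
Distance 2: reach D, E, G, H, K, L.
Found H.

Yes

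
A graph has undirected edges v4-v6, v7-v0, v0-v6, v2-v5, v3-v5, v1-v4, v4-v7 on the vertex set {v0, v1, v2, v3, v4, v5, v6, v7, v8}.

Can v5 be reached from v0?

No

Explore from v0.
Distance 1: reach v6, v7.
Distance 2: reach v4.
Distance 3: reach v1.
The search is exhausted without reaching v5; it lies in a different component.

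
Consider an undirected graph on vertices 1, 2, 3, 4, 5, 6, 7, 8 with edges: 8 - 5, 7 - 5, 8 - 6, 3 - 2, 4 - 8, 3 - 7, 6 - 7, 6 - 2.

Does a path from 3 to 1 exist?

No

Explore from 3.
Distance 1: reach 2, 7.
Distance 2: reach 5, 6.
Distance 3: reach 8.
Distance 4: reach 4.
The search is exhausted without reaching 1; it lies in a different component.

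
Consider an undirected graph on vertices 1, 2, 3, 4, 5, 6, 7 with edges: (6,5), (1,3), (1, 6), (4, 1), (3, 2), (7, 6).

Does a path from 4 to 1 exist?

Explore from 4.
Distance 1: reach 1.
Found 1.

Yes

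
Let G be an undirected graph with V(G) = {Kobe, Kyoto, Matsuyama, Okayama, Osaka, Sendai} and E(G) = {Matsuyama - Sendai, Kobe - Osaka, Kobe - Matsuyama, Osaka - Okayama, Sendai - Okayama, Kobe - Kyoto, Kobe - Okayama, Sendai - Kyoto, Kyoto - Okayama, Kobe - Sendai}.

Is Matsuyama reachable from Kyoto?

Yes

Explore from Kyoto.
Distance 1: reach Kobe, Okayama, Sendai.
Distance 2: reach Matsuyama, Osaka.
Found Matsuyama.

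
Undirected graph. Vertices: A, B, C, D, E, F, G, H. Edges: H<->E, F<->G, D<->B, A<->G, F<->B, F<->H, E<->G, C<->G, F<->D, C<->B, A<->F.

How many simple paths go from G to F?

G–A–F
G–C–B–D–F
G–C–B–F
G–E–H–F
G–F

5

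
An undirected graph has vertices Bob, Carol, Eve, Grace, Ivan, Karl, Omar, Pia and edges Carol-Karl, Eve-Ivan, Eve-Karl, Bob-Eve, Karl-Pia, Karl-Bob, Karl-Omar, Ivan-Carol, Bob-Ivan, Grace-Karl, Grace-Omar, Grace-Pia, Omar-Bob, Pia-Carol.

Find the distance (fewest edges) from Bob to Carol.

2

Distance 0: Bob.
Distance 1: Eve, Ivan, Karl, Omar.
Distance 2: Carol, Grace, Pia — contains Carol.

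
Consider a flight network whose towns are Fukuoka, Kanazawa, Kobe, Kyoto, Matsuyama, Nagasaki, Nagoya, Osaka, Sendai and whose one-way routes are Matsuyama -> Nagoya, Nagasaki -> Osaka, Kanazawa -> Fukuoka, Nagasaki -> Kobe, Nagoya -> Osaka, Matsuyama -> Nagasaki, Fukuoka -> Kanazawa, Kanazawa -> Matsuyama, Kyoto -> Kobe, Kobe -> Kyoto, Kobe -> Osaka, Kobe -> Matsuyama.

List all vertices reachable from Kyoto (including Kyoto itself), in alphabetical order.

Start at Kyoto.
Its neighbours: Kobe.
Then their neighbours: Matsuyama, Osaka.
Then next layer: Nagasaki, Nagoya.
Nothing further is reachable.

Kobe, Kyoto, Matsuyama, Nagasaki, Nagoya, Osaka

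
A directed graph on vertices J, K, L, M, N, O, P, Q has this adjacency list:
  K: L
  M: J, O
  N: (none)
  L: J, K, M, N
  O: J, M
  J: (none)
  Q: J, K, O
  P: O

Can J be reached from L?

Explore from L.
Distance 1: reach J, K, M, N.
Found J.

Yes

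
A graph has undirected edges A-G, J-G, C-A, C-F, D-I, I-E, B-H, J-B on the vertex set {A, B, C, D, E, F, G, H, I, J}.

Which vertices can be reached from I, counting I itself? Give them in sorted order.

D, E, I

Start at I.
Its neighbours: D, E.
Nothing further is reachable.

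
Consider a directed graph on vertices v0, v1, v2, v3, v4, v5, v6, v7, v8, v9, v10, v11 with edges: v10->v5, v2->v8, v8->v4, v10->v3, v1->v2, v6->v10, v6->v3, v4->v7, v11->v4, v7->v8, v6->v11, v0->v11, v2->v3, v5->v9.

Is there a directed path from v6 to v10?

Yes

Explore from v6.
Distance 1: reach v3, v10, v11.
Found v10.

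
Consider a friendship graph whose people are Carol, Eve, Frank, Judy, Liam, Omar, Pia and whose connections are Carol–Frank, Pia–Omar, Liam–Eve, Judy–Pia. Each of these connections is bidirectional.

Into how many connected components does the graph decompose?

From Carol: component {Carol, Frank}.
From Eve: component {Eve, Liam}.
From Judy: component {Judy, Omar, Pia}.
That's 3 components.

3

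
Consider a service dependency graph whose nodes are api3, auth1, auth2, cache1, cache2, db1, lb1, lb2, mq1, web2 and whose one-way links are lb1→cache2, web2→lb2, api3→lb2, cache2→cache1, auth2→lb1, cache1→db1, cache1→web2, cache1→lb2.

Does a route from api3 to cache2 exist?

Explore from api3.
Distance 1: reach lb2.
The search from api3 is exhausted; no directed path reaches cache2.

No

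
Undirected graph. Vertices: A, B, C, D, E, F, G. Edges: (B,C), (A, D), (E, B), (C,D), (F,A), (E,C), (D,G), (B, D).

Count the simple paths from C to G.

C–B–D–G
C–D–G
C–E–B–D–G

3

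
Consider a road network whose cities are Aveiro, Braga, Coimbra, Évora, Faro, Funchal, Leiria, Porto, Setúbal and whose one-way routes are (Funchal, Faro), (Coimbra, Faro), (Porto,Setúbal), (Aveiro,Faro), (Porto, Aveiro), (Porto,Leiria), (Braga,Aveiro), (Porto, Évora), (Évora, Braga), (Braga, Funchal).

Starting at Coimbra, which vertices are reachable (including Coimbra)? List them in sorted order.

Coimbra, Faro

Start at Coimbra.
Its neighbours: Faro.
Nothing further is reachable.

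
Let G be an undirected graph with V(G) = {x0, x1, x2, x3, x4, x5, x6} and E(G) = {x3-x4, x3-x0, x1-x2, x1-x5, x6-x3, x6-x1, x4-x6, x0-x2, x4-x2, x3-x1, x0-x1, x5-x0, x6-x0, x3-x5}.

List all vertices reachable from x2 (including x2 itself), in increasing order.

x0, x1, x2, x3, x4, x5, x6

Start at x2.
Its neighbours: x0, x1, x4.
Then their neighbours: x3, x5, x6.
Every vertex is now reached.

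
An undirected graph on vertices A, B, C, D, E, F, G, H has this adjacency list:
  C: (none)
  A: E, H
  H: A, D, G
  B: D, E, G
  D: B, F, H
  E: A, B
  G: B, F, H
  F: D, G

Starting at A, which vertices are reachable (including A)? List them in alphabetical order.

Start at A.
Its neighbours: E, H.
Then their neighbours: B, D, G.
Then next layer: F.
Nothing further is reachable.

A, B, D, E, F, G, H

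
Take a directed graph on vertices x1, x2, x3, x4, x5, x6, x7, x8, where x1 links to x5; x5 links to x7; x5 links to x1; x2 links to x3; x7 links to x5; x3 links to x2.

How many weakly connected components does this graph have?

From x1: component {x1, x5, x7}.
From x2: component {x2, x3}.
From x4: component {x4}.
From x6: component {x6}.
From x8: component {x8}.
That's 5 components.

5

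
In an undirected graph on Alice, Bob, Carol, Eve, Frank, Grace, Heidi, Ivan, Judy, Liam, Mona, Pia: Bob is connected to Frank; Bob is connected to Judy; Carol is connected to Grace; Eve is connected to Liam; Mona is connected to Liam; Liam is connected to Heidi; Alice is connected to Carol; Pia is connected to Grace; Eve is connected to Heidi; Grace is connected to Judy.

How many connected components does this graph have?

From Alice: component {Alice, Bob, Carol, Frank, Grace, Judy, Pia}.
From Eve: component {Eve, Heidi, Liam, Mona}.
From Ivan: component {Ivan}.
That's 3 components.

3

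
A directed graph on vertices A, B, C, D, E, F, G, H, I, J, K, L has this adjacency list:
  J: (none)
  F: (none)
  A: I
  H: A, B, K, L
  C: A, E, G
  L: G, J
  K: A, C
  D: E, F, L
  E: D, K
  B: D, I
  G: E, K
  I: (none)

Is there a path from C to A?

Explore from C.
Distance 1: reach A, E, G.
Found A.

Yes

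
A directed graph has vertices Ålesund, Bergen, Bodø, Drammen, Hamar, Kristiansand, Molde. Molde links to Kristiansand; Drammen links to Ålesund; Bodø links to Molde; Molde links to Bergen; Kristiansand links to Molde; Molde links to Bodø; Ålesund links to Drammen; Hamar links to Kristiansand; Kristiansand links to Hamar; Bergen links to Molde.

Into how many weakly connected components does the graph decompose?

2

From Ålesund: component {Ålesund, Drammen}.
From Bergen: component {Bergen, Bodø, Hamar, Kristiansand, Molde}.
That's 2 components.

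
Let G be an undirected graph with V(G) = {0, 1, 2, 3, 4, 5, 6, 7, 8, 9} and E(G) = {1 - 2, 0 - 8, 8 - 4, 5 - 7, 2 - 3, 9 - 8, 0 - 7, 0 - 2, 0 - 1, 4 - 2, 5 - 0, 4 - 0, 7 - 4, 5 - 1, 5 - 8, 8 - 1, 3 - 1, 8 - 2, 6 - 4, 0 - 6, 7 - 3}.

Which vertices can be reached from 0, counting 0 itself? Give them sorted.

Start at 0.
Its neighbours: 1, 2, 4, 5, 6, 7, 8.
Then their neighbours: 3, 9.
Every vertex is now reached.

0, 1, 2, 3, 4, 5, 6, 7, 8, 9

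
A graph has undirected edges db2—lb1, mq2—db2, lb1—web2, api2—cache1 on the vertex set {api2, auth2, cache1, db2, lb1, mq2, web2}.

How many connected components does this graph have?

From api2: component {api2, cache1}.
From auth2: component {auth2}.
From db2: component {db2, lb1, mq2, web2}.
That's 3 components.

3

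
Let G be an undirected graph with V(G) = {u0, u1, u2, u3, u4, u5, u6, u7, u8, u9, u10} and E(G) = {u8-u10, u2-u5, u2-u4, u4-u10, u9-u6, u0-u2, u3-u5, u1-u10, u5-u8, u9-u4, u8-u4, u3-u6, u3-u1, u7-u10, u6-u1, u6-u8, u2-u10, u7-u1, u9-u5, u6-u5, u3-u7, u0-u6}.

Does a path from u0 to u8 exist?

Explore from u0.
Distance 1: reach u2, u6.
Distance 2: reach u1, u3, u4, u5, u8, u9, u10.
Found u8.

Yes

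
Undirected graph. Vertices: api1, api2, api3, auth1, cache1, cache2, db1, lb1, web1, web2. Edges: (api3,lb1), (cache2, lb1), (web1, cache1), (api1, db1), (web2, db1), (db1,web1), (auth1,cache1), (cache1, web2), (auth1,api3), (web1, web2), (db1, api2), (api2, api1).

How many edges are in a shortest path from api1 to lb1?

Distance 0: api1.
Distance 1: api2, db1.
Distance 2: web1, web2.
Distance 3: cache1.
Distance 4: auth1.
Distance 5: api3.
Distance 6: lb1 — contains lb1.

6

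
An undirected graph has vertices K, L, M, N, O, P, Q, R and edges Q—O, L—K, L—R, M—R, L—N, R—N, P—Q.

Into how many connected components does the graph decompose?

2

From K: component {K, L, M, N, R}.
From O: component {O, P, Q}.
That's 2 components.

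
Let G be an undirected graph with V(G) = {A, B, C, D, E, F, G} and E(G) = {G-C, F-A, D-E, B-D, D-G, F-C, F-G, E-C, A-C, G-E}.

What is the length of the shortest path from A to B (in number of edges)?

Distance 0: A.
Distance 1: C, F.
Distance 2: E, G.
Distance 3: D.
Distance 4: B — contains B.

4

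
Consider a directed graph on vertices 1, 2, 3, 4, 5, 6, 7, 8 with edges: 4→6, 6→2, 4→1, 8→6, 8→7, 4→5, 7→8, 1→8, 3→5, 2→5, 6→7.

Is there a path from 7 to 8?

Yes

Explore from 7.
Distance 1: reach 8.
Found 8.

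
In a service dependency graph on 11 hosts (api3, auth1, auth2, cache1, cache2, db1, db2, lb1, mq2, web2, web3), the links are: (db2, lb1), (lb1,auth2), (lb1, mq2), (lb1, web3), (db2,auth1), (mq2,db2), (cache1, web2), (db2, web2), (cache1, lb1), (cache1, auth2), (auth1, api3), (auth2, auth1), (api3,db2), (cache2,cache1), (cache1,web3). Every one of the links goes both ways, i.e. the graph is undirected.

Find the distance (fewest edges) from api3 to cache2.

4

Distance 0: api3.
Distance 1: auth1, db2.
Distance 2: auth2, lb1, mq2, web2.
Distance 3: cache1, web3.
Distance 4: cache2 — contains cache2.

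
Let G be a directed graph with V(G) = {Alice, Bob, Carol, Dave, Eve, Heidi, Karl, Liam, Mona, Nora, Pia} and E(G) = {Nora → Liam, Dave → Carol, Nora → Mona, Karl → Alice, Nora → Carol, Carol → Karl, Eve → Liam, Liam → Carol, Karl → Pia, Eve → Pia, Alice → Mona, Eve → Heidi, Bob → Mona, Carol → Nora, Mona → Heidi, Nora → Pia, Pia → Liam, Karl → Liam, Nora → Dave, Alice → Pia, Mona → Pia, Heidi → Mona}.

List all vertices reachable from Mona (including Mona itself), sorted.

Start at Mona.
Its neighbours: Heidi, Pia.
Then their neighbours: Liam.
Then next layer: Carol.
Then next layer: Karl, Nora.
Then next layer: Alice, Dave.
Nothing further is reachable.

Alice, Carol, Dave, Heidi, Karl, Liam, Mona, Nora, Pia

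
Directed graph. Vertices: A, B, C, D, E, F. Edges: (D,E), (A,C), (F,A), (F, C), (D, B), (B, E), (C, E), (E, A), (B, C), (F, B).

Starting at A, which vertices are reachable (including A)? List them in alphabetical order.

Start at A.
Its neighbours: C.
Then their neighbours: E.
Nothing further is reachable.

A, C, E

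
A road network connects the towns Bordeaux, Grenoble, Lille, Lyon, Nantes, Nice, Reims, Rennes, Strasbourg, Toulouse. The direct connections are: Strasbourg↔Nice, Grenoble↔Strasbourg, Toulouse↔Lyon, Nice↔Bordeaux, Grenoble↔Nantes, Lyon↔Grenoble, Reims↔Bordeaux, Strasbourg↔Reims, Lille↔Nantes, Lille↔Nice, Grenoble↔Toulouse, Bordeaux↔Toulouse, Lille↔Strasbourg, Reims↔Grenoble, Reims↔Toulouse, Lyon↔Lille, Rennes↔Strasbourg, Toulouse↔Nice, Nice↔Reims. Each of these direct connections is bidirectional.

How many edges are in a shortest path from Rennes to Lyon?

Distance 0: Rennes.
Distance 1: Strasbourg.
Distance 2: Grenoble, Lille, Nice, Reims.
Distance 3: Bordeaux, Lyon, Nantes, Toulouse — contains Lyon.

3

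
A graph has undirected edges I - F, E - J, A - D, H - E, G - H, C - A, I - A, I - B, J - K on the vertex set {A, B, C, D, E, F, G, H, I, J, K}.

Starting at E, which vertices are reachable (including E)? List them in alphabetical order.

Start at E.
Its neighbours: H, J.
Then their neighbours: G, K.
Nothing further is reachable.

E, G, H, J, K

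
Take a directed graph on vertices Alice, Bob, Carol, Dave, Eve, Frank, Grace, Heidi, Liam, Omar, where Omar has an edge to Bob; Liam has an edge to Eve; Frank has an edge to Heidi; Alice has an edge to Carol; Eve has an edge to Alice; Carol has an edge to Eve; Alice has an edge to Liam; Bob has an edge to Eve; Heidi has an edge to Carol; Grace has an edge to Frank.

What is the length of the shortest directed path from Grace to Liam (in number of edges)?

Distance 0: Grace.
Distance 1: Frank.
Distance 2: Heidi.
Distance 3: Carol.
Distance 4: Eve.
Distance 5: Alice.
Distance 6: Liam — contains Liam.

6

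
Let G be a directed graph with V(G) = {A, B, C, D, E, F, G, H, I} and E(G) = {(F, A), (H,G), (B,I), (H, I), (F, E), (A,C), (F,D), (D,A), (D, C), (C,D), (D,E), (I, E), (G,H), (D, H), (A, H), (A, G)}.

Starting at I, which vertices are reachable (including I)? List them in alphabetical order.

E, I

Start at I.
Its neighbours: E.
Nothing further is reachable.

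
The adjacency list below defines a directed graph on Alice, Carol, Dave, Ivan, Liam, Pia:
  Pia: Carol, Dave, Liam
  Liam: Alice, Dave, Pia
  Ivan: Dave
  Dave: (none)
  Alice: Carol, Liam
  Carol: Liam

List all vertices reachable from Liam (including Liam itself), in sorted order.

Start at Liam.
Its neighbours: Alice, Dave, Pia.
Then their neighbours: Carol.
Nothing further is reachable.

Alice, Carol, Dave, Liam, Pia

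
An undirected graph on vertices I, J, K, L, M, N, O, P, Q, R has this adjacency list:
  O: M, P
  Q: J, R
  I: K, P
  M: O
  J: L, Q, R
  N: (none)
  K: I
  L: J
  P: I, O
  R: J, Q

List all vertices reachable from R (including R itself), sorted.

Start at R.
Its neighbours: J, Q.
Then their neighbours: L.
Nothing further is reachable.

J, L, Q, R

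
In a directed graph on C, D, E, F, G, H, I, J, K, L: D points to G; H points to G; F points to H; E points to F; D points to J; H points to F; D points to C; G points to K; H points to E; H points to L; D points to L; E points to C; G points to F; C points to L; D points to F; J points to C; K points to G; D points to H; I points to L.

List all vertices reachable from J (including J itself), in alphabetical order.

C, J, L

Start at J.
Its neighbours: C.
Then their neighbours: L.
Nothing further is reachable.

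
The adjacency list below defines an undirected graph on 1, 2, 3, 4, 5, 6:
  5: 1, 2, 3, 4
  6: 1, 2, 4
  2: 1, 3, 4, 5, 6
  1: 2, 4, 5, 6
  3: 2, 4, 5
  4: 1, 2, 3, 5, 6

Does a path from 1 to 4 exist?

Yes

Explore from 1.
Distance 1: reach 2, 4, 5, 6.
Found 4.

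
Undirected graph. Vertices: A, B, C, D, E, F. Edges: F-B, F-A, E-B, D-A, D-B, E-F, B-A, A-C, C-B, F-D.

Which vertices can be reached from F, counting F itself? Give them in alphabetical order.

A, B, C, D, E, F

Start at F.
Its neighbours: A, B, D, E.
Then their neighbours: C.
Every vertex is now reached.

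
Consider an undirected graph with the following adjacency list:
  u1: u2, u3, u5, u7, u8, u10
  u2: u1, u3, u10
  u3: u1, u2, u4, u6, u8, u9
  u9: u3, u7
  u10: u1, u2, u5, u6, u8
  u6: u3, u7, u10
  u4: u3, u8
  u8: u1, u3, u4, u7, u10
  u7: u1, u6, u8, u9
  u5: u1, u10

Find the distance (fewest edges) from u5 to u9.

Distance 0: u5.
Distance 1: u1, u10.
Distance 2: u2, u3, u6, u7, u8.
Distance 3: u4, u9 — contains u9.

3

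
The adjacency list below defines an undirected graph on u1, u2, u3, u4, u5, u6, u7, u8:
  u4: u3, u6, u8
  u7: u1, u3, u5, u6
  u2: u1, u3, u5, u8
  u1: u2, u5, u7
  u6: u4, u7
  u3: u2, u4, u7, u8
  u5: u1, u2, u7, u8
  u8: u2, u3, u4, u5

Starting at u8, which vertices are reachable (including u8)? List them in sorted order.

u1, u2, u3, u4, u5, u6, u7, u8

Start at u8.
Its neighbours: u2, u3, u4, u5.
Then their neighbours: u1, u6, u7.
Every vertex is now reached.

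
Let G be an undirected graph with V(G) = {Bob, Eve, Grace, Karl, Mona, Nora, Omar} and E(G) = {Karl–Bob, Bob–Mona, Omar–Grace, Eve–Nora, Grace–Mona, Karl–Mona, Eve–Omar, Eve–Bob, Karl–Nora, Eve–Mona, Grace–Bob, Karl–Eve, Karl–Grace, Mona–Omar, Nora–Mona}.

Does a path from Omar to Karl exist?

Explore from Omar.
Distance 1: reach Eve, Grace, Mona.
Distance 2: reach Bob, Karl, Nora.
Found Karl.

Yes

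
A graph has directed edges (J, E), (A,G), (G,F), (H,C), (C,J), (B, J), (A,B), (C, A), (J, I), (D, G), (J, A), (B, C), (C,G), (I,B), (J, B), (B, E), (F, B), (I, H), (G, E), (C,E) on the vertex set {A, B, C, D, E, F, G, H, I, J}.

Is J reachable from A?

Yes

Explore from A.
Distance 1: reach B, G.
Distance 2: reach C, E, F, J.
Found J.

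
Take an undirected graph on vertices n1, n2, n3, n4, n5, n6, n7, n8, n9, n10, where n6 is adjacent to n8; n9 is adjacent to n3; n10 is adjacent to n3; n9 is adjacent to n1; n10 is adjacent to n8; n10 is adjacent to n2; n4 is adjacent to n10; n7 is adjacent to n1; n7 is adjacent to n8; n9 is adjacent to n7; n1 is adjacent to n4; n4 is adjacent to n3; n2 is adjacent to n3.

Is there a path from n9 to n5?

No

Explore from n9.
Distance 1: reach n1, n3, n7.
Distance 2: reach n2, n4, n8, n10.
Distance 3: reach n6.
The search is exhausted without reaching n5; it lies in a different component.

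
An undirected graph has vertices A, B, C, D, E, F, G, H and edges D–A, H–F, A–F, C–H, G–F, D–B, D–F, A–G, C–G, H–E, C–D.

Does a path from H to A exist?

Yes

Explore from H.
Distance 1: reach C, E, F.
Distance 2: reach A, D, G.
Found A.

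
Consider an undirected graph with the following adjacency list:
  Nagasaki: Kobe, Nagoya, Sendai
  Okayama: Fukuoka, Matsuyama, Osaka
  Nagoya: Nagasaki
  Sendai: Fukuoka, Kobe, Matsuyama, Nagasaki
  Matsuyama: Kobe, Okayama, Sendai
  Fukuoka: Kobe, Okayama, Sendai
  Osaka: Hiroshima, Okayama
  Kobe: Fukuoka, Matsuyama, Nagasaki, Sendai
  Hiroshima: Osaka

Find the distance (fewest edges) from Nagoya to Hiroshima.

Distance 0: Nagoya.
Distance 1: Nagasaki.
Distance 2: Kobe, Sendai.
Distance 3: Fukuoka, Matsuyama.
Distance 4: Okayama.
Distance 5: Osaka.
Distance 6: Hiroshima — contains Hiroshima.

6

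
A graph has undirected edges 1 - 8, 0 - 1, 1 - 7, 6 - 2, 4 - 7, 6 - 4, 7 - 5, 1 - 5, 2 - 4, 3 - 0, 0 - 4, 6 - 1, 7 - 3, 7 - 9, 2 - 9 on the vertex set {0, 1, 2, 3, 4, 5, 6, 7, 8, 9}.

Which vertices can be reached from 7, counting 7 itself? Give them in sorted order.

Start at 7.
Its neighbours: 1, 3, 4, 5, 9.
Then their neighbours: 0, 2, 6, 8.
Every vertex is now reached.

0, 1, 2, 3, 4, 5, 6, 7, 8, 9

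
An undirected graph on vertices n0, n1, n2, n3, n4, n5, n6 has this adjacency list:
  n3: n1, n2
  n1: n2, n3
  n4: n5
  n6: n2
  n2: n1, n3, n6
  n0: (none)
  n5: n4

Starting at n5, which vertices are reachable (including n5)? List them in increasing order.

Start at n5.
Its neighbours: n4.
Nothing further is reachable.

n4, n5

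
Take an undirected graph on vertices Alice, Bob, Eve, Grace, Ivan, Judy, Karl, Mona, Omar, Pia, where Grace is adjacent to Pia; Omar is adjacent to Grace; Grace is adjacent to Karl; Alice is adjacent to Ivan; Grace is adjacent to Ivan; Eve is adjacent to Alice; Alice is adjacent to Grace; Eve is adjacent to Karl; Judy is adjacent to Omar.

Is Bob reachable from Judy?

No

Explore from Judy.
Distance 1: reach Omar.
Distance 2: reach Grace.
Distance 3: reach Alice, Ivan, Karl, Pia.
Distance 4: reach Eve.
The search is exhausted without reaching Bob; it lies in a different component.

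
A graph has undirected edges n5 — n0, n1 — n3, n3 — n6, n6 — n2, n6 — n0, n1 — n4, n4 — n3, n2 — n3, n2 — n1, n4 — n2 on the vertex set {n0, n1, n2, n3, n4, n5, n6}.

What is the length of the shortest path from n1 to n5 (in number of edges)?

4

Distance 0: n1.
Distance 1: n2, n3, n4.
Distance 2: n6.
Distance 3: n0.
Distance 4: n5 — contains n5.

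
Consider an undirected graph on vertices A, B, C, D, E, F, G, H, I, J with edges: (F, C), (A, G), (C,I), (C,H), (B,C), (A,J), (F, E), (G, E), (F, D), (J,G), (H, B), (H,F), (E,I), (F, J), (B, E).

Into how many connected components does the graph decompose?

1

From A: component {A, B, C, D, E, F, G, H, I, J}.
That's 1 component.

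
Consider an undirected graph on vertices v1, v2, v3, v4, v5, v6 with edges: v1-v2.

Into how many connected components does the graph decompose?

From v1: component {v1, v2}.
From v3: component {v3}.
From v4: component {v4}.
From v5: component {v5}.
From v6: component {v6}.
That's 5 components.

5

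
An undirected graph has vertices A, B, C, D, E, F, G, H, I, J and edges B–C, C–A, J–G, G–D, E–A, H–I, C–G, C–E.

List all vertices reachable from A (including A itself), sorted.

Start at A.
Its neighbours: C, E.
Then their neighbours: B, G.
Then next layer: D, J.
Nothing further is reachable.

A, B, C, D, E, G, J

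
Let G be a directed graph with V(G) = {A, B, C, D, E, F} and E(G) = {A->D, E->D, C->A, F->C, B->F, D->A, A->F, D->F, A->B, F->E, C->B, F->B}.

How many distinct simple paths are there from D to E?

3

D→A→B→F→E
D→A→F→E
D→F→E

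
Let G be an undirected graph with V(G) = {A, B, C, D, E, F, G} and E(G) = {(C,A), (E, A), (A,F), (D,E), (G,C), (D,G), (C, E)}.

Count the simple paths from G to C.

G–C
G–D–E–A–C
G–D–E–C

3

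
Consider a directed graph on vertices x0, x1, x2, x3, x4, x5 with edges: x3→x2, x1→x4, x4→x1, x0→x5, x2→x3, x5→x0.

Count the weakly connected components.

3

From x0: component {x0, x5}.
From x1: component {x1, x4}.
From x2: component {x2, x3}.
That's 3 components.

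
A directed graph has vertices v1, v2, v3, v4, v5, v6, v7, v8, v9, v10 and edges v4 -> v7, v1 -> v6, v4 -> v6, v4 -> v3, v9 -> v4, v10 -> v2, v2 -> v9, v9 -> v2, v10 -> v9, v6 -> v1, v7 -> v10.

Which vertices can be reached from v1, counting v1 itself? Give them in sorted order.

Start at v1.
Its neighbours: v6.
Nothing further is reachable.

v1, v6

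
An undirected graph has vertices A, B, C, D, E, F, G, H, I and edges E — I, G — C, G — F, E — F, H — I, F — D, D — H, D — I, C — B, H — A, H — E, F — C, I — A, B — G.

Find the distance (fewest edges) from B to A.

Distance 0: B.
Distance 1: C, G.
Distance 2: F.
Distance 3: D, E.
Distance 4: H, I.
Distance 5: A — contains A.

5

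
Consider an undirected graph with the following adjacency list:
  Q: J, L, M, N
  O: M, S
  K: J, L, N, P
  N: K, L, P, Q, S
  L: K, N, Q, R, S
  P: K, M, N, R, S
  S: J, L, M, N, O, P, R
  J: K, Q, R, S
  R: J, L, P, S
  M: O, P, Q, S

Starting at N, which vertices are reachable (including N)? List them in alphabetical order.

J, K, L, M, N, O, P, Q, R, S

Start at N.
Its neighbours: K, L, P, Q, S.
Then their neighbours: J, M, O, R.
Every vertex is now reached.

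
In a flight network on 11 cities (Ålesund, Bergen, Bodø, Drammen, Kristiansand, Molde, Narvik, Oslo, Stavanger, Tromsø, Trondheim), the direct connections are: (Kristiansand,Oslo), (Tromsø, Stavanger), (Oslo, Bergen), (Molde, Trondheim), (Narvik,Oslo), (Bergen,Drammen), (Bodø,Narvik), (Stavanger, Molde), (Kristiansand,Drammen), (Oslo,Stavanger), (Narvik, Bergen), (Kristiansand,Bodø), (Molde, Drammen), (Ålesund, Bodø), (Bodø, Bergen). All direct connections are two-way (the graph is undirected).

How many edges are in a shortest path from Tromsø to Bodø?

4

Distance 0: Tromsø.
Distance 1: Stavanger.
Distance 2: Molde, Oslo.
Distance 3: Bergen, Drammen, Kristiansand, Narvik, Trondheim.
Distance 4: Bodø — contains Bodø.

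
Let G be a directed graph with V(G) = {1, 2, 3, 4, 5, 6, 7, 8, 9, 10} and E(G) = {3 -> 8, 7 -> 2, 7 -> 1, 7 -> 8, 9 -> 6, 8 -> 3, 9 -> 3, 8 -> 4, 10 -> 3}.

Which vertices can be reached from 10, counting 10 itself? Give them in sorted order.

Start at 10.
Its neighbours: 3.
Then their neighbours: 8.
Then next layer: 4.
Nothing further is reachable.

3, 4, 8, 10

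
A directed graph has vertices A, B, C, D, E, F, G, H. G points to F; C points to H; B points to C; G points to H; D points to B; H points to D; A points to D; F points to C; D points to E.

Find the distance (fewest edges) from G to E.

Distance 0: G.
Distance 1: F, H.
Distance 2: C, D.
Distance 3: B, E — contains E.

3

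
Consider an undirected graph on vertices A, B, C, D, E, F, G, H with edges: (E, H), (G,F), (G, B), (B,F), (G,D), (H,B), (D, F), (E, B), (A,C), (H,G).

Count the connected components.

From A: component {A, C}.
From B: component {B, D, E, F, G, H}.
That's 2 components.

2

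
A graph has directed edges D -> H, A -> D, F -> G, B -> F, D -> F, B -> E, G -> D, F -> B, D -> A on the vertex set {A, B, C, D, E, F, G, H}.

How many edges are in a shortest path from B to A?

Distance 0: B.
Distance 1: E, F.
Distance 2: G.
Distance 3: D.
Distance 4: A, H — contains A.

4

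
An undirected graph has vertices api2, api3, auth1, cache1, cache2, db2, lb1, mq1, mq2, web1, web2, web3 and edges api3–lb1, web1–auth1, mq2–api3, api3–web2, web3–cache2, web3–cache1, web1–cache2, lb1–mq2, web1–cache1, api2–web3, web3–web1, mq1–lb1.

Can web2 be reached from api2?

No

Explore from api2.
Distance 1: reach web3.
Distance 2: reach cache1, cache2, web1.
Distance 3: reach auth1.
The search is exhausted without reaching web2; it lies in a different component.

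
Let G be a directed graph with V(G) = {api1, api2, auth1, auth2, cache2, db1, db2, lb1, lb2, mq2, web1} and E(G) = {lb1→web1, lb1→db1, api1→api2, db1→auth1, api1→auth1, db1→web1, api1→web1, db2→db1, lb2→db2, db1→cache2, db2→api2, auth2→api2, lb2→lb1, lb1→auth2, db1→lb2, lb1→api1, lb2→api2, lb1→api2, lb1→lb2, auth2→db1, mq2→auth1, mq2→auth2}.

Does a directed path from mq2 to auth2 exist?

Explore from mq2.
Distance 1: reach auth1, auth2.
Found auth2.

Yes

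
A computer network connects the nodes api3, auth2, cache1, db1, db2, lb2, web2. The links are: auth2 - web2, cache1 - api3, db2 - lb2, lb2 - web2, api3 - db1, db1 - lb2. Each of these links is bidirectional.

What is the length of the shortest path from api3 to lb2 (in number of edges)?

2

Distance 0: api3.
Distance 1: cache1, db1.
Distance 2: lb2 — contains lb2.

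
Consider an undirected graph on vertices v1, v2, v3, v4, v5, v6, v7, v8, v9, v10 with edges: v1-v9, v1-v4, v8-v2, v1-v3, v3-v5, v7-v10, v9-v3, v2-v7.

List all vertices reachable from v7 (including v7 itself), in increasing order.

Start at v7.
Its neighbours: v2, v10.
Then their neighbours: v8.
Nothing further is reachable.

v2, v7, v8, v10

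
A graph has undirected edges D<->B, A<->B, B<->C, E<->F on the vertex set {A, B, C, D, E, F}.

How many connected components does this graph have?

From A: component {A, B, C, D}.
From E: component {E, F}.
That's 2 components.

2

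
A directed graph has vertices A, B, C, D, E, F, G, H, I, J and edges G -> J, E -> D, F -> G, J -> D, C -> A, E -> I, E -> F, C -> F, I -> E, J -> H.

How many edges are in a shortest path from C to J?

3

Distance 0: C.
Distance 1: A, F.
Distance 2: G.
Distance 3: J — contains J.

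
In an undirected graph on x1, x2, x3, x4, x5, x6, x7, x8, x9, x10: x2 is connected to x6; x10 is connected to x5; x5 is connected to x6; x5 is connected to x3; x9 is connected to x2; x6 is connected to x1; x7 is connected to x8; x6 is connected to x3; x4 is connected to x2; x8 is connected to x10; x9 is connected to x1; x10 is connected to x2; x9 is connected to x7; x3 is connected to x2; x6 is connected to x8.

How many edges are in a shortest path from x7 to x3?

3

Distance 0: x7.
Distance 1: x8, x9.
Distance 2: x1, x2, x6, x10.
Distance 3: x3, x4, x5 — contains x3.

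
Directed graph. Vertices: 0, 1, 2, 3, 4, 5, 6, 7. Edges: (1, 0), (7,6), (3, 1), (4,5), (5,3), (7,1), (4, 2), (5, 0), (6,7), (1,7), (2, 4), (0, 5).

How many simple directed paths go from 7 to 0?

1

7→1→0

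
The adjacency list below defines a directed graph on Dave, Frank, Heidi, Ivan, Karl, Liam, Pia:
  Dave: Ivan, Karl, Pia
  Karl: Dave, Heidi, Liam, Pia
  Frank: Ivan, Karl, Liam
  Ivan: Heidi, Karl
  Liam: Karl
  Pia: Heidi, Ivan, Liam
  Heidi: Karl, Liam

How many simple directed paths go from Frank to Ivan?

Frank→Ivan
Frank→Karl→Dave→Ivan
Frank→Karl→Dave→Pia→Ivan
Frank→Karl→Pia→Ivan
Frank→Liam→Karl→Dave→Ivan
Frank→Liam→Karl→Dave→Pia→Ivan
Frank→Liam→Karl→Pia→Ivan

7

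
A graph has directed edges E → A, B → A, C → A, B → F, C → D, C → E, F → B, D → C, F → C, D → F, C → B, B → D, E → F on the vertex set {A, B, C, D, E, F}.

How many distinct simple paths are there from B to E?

3

B→D→C→E
B→D→F→C→E
B→F→C→E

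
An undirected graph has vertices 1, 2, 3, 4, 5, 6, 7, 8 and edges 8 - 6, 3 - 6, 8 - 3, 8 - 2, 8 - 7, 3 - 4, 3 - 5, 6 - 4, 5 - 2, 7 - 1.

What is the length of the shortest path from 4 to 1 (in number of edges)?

4

Distance 0: 4.
Distance 1: 3, 6.
Distance 2: 5, 8.
Distance 3: 2, 7.
Distance 4: 1 — contains 1.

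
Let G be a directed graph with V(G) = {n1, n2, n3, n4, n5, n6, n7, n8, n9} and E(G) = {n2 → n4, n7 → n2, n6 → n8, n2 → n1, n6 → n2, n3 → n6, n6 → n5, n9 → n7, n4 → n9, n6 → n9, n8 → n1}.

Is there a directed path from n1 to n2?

No

n1 has no outgoing edges, so nothing is reachable from it.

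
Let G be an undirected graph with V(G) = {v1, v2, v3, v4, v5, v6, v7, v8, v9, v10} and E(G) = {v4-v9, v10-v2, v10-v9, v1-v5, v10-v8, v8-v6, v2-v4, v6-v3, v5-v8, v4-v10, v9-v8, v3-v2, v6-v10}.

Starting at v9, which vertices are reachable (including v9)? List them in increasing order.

v1, v2, v3, v4, v5, v6, v8, v9, v10

Start at v9.
Its neighbours: v4, v8, v10.
Then their neighbours: v2, v5, v6.
Then next layer: v1, v3.
Nothing further is reachable.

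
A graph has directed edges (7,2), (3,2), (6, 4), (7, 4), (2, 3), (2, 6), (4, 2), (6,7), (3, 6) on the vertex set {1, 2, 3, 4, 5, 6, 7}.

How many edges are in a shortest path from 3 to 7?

Distance 0: 3.
Distance 1: 2, 6.
Distance 2: 4, 7 — contains 7.

2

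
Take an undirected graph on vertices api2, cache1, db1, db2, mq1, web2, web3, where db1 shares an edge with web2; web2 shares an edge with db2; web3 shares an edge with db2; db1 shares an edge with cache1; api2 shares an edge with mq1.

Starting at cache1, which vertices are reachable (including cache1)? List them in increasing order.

cache1, db1, db2, web2, web3

Start at cache1.
Its neighbours: db1.
Then their neighbours: web2.
Then next layer: db2.
Then next layer: web3.
Nothing further is reachable.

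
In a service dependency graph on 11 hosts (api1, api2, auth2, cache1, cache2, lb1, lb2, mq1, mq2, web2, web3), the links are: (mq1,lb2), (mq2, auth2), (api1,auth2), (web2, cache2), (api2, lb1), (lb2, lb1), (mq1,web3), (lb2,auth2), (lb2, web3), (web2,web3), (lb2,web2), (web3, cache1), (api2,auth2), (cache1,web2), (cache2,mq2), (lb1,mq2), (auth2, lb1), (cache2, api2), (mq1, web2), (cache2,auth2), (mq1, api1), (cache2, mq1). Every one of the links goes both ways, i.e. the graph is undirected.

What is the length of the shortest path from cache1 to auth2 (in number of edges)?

Distance 0: cache1.
Distance 1: web2, web3.
Distance 2: cache2, lb2, mq1.
Distance 3: api1, api2, auth2, lb1, mq2 — contains auth2.

3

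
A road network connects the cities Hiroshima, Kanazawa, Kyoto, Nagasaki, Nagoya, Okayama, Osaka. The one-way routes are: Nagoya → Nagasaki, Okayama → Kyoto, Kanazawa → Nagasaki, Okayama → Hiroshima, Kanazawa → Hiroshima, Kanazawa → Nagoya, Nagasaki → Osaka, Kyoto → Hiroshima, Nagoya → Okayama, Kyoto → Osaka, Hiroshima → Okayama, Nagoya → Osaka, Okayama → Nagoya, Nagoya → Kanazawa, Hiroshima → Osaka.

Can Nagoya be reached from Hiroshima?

Yes

Explore from Hiroshima.
Distance 1: reach Okayama, Osaka.
Distance 2: reach Kyoto, Nagoya.
Found Nagoya.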